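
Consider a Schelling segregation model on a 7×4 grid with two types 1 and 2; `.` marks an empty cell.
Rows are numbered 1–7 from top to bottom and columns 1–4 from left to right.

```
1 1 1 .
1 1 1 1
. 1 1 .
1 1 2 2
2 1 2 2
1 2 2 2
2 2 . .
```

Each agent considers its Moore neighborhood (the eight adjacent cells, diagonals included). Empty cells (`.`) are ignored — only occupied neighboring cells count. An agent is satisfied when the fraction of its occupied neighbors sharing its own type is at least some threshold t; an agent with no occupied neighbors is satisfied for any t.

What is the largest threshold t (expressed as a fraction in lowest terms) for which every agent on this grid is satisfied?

1/5

(1,1)1 3/3
(1,2)1 5/5
(1,3)1 4/4
(2,1)1 4/4
(2,2)1 7/7
(2,3)1 6/6
(2,4)1 3/3
(3,2)1 6/7
(3,3)1 5/7
(4,1)1 3/4
(4,2)1 4/7
(4,3)2 3/7
(4,4)2 3/4
(5,1)2 1/5
(5,2)1 3/8
(5,3)2 6/8
(5,4)2 5/5
(6,1)1 1/5
(6,2)2 5/7
(6,3)2 5/6
(6,4)2 3/3
(7,1)2 2/3
(7,2)2 3/4
The smallest same-type fraction is 1/5 at (5,1), which reduces to 1/5. Any threshold above that leaves this agent unsatisfied.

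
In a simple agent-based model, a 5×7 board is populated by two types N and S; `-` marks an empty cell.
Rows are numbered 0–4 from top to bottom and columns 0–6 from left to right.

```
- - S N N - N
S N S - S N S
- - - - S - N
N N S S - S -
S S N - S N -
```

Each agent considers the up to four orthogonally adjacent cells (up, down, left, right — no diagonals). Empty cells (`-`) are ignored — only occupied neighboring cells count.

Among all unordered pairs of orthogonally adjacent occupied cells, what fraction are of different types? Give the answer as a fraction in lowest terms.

5/7

Scan each occupied cell's neighbors to the right and below so each pair is counted once.
Row 0: S(0,2)–N(0,3)≠ S(0,2)–S(1,2)= N(0,3)–N(0,4)= N(0,4)–S(1,4)≠ N(0,6)–S(1,6)≠  → 3/5 unlike.
Row 1: S(1,0)–N(1,1)≠ N(1,1)–S(1,2)≠ S(1,4)–N(1,5)≠ S(1,4)–S(2,4)= N(1,5)–S(1,6)≠ S(1,6)–N(2,6)≠  → 5/6 unlike.
Row 3: N(3,0)–N(3,1)= N(3,0)–S(4,0)≠ N(3,1)–S(3,2)≠ N(3,1)–S(4,1)≠ S(3,2)–S(3,3)= S(3,2)–N(4,2)≠ S(3,5)–N(4,5)≠  → 5/7 unlike.
Row 4: S(4,0)–S(4,1)= S(4,1)–N(4,2)≠ S(4,4)–N(4,5)≠  → 2/3 unlike.
Total adjacent occupied pairs: 21; unlike-type pairs: 15.
15/21 reduces to 5/7.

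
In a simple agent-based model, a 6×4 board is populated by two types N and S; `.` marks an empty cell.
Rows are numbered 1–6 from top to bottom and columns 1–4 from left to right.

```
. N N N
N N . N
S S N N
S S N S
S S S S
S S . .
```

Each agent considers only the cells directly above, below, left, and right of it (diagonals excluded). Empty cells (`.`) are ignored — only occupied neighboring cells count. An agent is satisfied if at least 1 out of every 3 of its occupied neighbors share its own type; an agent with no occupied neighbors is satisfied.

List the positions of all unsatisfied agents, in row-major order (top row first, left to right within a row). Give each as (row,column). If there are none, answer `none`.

(1,2)N 2/2 satisfied
(1,3)N 2/2 satisfied
(1,4)N 2/2 satisfied
(2,1)N 1/2 satisfied
(2,2)N 2/3 satisfied
(2,4)N 2/2 satisfied
(3,1)S 2/3 satisfied
(3,2)S 2/4 satisfied
(3,3)N 2/3 satisfied
(3,4)N 2/3 satisfied
(4,1)S 3/3 satisfied
(4,2)S 3/4 satisfied
(4,3)N 1/4 not
(4,4)S 1/3 satisfied
(5,1)S 3/3 satisfied
(5,2)S 4/4 satisfied
(5,3)S 2/3 satisfied
(5,4)S 2/2 satisfied
(6,1)S 2/2 satisfied
(6,2)S 2/2 satisfied

(4,3)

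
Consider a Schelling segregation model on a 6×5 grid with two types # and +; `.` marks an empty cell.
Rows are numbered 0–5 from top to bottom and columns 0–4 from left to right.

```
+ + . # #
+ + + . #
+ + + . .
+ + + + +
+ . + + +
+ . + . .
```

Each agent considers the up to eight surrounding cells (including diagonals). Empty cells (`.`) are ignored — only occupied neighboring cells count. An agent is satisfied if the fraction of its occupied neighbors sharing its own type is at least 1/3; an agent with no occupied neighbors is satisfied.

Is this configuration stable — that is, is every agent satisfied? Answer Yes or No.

Yes

Row 0: (0,0)+ 3/3 ok · (0,1)+ 4/4 ok · (0,3)# 2/3 ok · (0,4)# 2/2 ok
Row 1: (1,0)+ 5/5 ok · (1,1)+ 7/7 ok · (1,2)+ 4/5 ok · (1,4)# 2/2 ok
Row 2: (2,0)+ 5/5 ok · (2,1)+ 8/8 ok · (2,2)+ 6/6 ok
Row 3: (3,0)+ 4/4 ok · (3,1)+ 7/7 ok · (3,2)+ 6/6 ok · (3,3)+ 6/6 ok · (3,4)+ 3/3 ok
Row 4: (4,0)+ 3/3 ok · (4,2)+ 5/5 ok · (4,3)+ 6/6 ok · (4,4)+ 3/3 ok
Row 5: (5,0)+ 1/1 ok · (5,2)+ 2/2 ok
All meet the threshold, so the configuration is stable.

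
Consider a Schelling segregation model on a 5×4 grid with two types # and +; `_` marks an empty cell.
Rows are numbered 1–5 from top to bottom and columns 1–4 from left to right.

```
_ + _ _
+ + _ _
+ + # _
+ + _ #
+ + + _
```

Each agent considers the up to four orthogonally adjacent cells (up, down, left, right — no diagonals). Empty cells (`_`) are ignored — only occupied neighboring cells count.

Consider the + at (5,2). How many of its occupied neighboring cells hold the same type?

Occupied neighbors of (5,2): (4,2)=+, (5,1)=+, (5,3)=+.
Same type (+): 3 of 3.

3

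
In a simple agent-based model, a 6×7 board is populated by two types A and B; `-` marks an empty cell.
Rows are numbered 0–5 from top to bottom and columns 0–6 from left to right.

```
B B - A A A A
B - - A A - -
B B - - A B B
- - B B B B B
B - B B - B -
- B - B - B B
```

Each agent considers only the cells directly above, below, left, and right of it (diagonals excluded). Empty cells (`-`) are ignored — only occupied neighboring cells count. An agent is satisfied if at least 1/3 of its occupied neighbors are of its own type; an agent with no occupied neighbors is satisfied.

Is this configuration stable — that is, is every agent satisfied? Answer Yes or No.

Row 0: (0,0)B 2/2 satisfied · (0,1)B 1/1 satisfied · (0,3)A 2/2 satisfied · (0,4)A 3/3 satisfied · (0,5)A 2/2 satisfied · (0,6)A 1/1 satisfied
Row 1: (1,0)B 2/2 satisfied · (1,3)A 2/2 satisfied · (1,4)A 3/3 satisfied
Row 2: (2,0)B 2/2 satisfied · (2,1)B 1/1 satisfied · (2,4)A 1/3 satisfied · (2,5)B 2/3 satisfied · (2,6)B 2/2 satisfied
Row 3: (3,2)B 2/2 satisfied · (3,3)B 3/3 satisfied · (3,4)B 2/3 satisfied · (3,5)B 4/4 satisfied · (3,6)B 2/2 satisfied
Row 4: (4,0)B 0/0 satisfied · (4,2)B 2/2 satisfied · (4,3)B 3/3 satisfied · (4,5)B 2/2 satisfied
Row 5: (5,1)B 0/0 satisfied · (5,3)B 1/1 satisfied · (5,5)B 2/2 satisfied · (5,6)B 1/1 satisfied
All meet the threshold, so the configuration is stable.

Yes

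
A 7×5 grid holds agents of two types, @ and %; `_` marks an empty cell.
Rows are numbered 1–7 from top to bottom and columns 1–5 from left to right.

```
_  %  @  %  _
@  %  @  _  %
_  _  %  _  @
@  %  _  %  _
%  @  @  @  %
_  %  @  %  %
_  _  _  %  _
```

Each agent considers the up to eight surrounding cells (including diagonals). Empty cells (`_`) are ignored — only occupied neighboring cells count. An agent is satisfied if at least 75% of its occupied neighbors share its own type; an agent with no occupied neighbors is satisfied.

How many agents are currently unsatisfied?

Row 1: (1,2)% 1/4 not · (1,3)@ 1/4 not · (1,4)% 1/3 not
Row 2: (2,1)@ 0/2 not · (2,2)% 2/5 not · (2,3)@ 1/5 not · (2,5)% 1/2 not
Row 3: (3,3)% 3/4 satisfied · (3,5)@ 0/2 not
Row 4: (4,1)@ 1/3 not · (4,2)% 2/5 not · (4,4)% 2/5 not
Row 5: (5,1)% 2/4 not · (5,2)@ 3/6 not · (5,3)@ 3/7 not · (5,4)@ 2/6 not · (5,5)% 3/4 satisfied
Row 6: (6,2)% 1/4 not · (6,3)@ 3/6 not · (6,4)% 3/6 not · (6,5)% 3/4 satisfied
Row 7: (7,4)% 2/3 not
Unsatisfied: (1,2), (1,3), (1,4), (2,1), (2,2), (2,3), (2,5), (3,5), (4,1), (4,2), (4,4), (5,1), (5,2), (5,3), (5,4), (6,2), (6,3), (6,4), (7,4) — 19 in total.

19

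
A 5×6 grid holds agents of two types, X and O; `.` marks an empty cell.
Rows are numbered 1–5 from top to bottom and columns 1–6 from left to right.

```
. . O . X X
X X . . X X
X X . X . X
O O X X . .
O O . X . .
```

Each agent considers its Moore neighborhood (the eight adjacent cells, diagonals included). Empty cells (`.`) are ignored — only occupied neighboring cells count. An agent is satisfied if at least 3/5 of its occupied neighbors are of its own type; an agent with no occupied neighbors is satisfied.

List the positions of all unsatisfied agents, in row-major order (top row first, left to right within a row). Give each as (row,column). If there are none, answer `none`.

(1,3), (4,2)

(1,3)O 0/1 not
(1,5)X 3/3 satisfied
(1,6)X 3/3 satisfied
(2,1)X 3/3 satisfied
(2,2)X 3/4 satisfied
(2,5)X 5/5 satisfied
(2,6)X 4/4 satisfied
(3,1)X 3/5 satisfied
(3,2)X 4/6 satisfied
(3,4)X 3/3 satisfied
(3,6)X 2/2 satisfied
(4,1)O 3/5 satisfied
(4,2)O 3/6 not
(4,3)X 4/6 satisfied
(4,4)X 3/3 satisfied
(5,1)O 3/3 satisfied
(5,2)O 3/4 satisfied
(5,4)X 2/2 satisfied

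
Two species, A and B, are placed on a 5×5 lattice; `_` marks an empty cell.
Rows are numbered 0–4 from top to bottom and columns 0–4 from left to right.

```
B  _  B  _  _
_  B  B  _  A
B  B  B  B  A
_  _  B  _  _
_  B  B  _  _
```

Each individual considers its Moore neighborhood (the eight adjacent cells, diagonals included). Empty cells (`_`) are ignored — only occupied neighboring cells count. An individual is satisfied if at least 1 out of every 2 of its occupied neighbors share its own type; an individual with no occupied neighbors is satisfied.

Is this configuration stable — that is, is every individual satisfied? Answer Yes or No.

(0,0)B 1/1 ✓
(0,2)B 2/2 ✓
(1,1)B 6/6 ✓
(1,2)B 5/5 ✓
(1,4)A 1/2 ✓
(2,0)B 2/2 ✓
(2,1)B 5/5 ✓
(2,2)B 5/5 ✓
(2,3)B 3/5 ✓
(2,4)A 1/2 ✓
(3,2)B 5/5 ✓
(4,1)B 2/2 ✓
(4,2)B 2/2 ✓
All meet the threshold, so the configuration is stable.

Yes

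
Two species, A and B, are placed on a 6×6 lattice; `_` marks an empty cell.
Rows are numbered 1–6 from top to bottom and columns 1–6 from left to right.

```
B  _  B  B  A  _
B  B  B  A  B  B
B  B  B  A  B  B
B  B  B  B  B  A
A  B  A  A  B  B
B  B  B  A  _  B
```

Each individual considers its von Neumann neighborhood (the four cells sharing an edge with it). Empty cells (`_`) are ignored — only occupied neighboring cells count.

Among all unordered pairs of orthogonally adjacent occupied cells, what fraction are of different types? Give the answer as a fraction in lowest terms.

Scan each occupied cell's neighbors to the right and below so each pair is counted once.
Row 1: B(1,1)–B(2,1)= B(1,3)–B(1,4)= B(1,3)–B(2,3)= B(1,4)–A(1,5)≠ B(1,4)–A(2,4)≠ A(1,5)–B(2,5)≠  → 3/6 unlike.
Row 2: B(2,1)–B(2,2)= B(2,1)–B(3,1)= B(2,2)–B(2,3)= B(2,2)–B(3,2)= B(2,3)–A(2,4)≠ B(2,3)–B(3,3)= A(2,4)–B(2,5)≠ A(2,4)–A(3,4)= B(2,5)–B(2,6)= B(2,5)–B(3,5)= B(2,6)–B(3,6)=  → 2/11 unlike.
Row 3: B(3,1)–B(3,2)= B(3,1)–B(4,1)= B(3,2)–B(3,3)= B(3,2)–B(4,2)= B(3,3)–A(3,4)≠ B(3,3)–B(4,3)= A(3,4)–B(3,5)≠ A(3,4)–B(4,4)≠ B(3,5)–B(3,6)= B(3,5)–B(4,5)= B(3,6)–A(4,6)≠  → 4/11 unlike.
Row 4: B(4,1)–B(4,2)= B(4,1)–A(5,1)≠ B(4,2)–B(4,3)= B(4,2)–B(5,2)= B(4,3)–B(4,4)= B(4,3)–A(5,3)≠ B(4,4)–B(4,5)= B(4,4)–A(5,4)≠ B(4,5)–A(4,6)≠ B(4,5)–B(5,5)= A(4,6)–B(5,6)≠  → 5/11 unlike.
Row 5: A(5,1)–B(5,2)≠ A(5,1)–B(6,1)≠ B(5,2)–A(5,3)≠ B(5,2)–B(6,2)= A(5,3)–A(5,4)= A(5,3)–B(6,3)≠ A(5,4)–B(5,5)≠ A(5,4)–A(6,4)= B(5,5)–B(5,6)= B(5,6)–B(6,6)=  → 5/10 unlike.
Row 6: B(6,1)–B(6,2)= B(6,2)–B(6,3)= B(6,3)–A(6,4)≠  → 1/3 unlike.
Total adjacent occupied pairs: 52; unlike-type pairs: 20.
20/52 reduces to 5/13.

5/13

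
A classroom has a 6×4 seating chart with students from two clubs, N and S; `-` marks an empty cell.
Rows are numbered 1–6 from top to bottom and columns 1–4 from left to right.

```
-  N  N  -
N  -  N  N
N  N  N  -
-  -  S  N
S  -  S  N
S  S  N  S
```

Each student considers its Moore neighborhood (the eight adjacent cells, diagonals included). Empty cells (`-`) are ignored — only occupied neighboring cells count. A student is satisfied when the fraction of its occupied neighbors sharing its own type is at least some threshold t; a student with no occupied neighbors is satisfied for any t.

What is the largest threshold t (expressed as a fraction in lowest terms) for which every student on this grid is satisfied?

(1,2)N 3/3
(1,3)N 3/3
(2,1)N 3/3
(2,3)N 5/5
(2,4)N 3/3
(3,1)N 2/2
(3,2)N 4/5
(3,3)N 4/5
(4,3)S 1/5
(4,4)N 2/4
(5,1)S 2/2
(5,3)S 3/6
(5,4)N 2/5
(6,1)S 2/2
(6,2)S 3/4
(6,3)N 1/4
(6,4)S 1/3
The smallest same-type fraction is 1/5 at (4,3), which reduces to 1/5. Any threshold above that leaves this student unsatisfied.

1/5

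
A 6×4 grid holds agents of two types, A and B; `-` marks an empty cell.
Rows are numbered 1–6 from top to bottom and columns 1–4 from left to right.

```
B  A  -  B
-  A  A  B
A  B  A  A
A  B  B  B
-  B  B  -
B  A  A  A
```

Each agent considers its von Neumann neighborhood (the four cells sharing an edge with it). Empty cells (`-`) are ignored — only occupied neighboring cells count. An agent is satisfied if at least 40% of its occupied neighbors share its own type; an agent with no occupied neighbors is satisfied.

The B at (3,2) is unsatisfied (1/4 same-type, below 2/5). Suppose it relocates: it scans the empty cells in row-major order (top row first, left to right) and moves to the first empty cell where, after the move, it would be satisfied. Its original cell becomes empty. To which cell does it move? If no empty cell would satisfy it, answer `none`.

Vacating (3,2). Empty cells in order:
  (1,3): 1/3 same-type → still unsatisfied.
  (2,1): 1/3 same-type → still unsatisfied.
  (5,1): 2/3 same-type → satisfied — stop here.

(5,1)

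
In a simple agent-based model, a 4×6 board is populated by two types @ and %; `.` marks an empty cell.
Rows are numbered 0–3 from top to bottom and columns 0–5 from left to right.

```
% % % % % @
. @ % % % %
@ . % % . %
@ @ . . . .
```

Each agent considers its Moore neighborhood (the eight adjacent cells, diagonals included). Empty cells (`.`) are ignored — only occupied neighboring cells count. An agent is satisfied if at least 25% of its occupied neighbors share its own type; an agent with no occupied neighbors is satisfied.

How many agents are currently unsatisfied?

2

Row 0: (0,0)% 1/2 satisfied · (0,1)% 3/4 satisfied · (0,2)% 4/5 satisfied · (0,3)% 5/5 satisfied · (0,4)% 4/5 satisfied · (0,5)@ 0/3 not
Row 1: (1,1)@ 1/6 not · (1,2)% 6/7 satisfied · (1,3)% 7/7 satisfied · (1,4)% 6/7 satisfied · (1,5)% 3/4 satisfied
Row 2: (2,0)@ 3/3 satisfied · (2,2)% 3/5 satisfied · (2,3)% 4/4 satisfied · (2,5)% 2/2 satisfied
Row 3: (3,0)@ 2/2 satisfied · (3,1)@ 2/3 satisfied
Unsatisfied: (0,5), (1,1) — 2 in total.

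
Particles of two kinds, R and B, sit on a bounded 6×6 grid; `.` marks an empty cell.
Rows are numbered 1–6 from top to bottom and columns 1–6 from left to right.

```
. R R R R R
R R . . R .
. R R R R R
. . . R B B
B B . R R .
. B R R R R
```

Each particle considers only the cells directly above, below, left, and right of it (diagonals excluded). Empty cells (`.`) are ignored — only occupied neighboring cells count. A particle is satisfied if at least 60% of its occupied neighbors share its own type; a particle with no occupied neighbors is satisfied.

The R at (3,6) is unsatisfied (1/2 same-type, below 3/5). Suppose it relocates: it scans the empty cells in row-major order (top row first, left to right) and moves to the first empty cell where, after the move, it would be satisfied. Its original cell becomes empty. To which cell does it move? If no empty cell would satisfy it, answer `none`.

Vacating (3,6). Empty cells in order:
  (1,1): 2/2 same-type → satisfied — stop here.

(1,1)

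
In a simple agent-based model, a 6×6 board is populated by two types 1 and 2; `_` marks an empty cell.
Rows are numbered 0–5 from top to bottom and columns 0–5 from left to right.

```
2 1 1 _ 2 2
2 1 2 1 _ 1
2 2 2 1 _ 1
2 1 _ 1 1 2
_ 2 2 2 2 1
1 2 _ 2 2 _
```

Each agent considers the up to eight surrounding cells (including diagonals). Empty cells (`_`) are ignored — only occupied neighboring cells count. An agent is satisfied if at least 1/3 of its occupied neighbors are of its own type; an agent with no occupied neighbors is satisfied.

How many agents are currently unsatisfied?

Row 0: (0,0)2 1/3 satisfied · (0,1)1 2/5 satisfied · (0,2)1 3/4 satisfied · (0,4)2 1/3 satisfied · (0,5)2 1/2 satisfied
Row 1: (1,0)2 3/5 satisfied · (1,1)1 2/8 not · (1,2)2 2/7 not · (1,3)1 2/5 satisfied · (1,5)1 1/3 satisfied
Row 2: (2,0)2 3/5 satisfied · (2,1)2 5/7 satisfied · (2,2)2 2/7 not · (2,3)1 3/5 satisfied · (2,5)1 2/3 satisfied
Row 3: (3,0)2 3/4 satisfied · (3,1)1 0/6 not · (3,3)1 2/6 satisfied · (3,4)1 4/7 satisfied · (3,5)2 1/4 not
Row 4: (4,1)2 3/5 satisfied · (4,2)2 4/6 satisfied · (4,3)2 4/6 satisfied · (4,4)2 4/7 satisfied · (4,5)1 1/4 not
Row 5: (5,0)1 0/2 not · (5,1)2 2/3 satisfied · (5,3)2 4/4 satisfied · (5,4)2 3/4 satisfied
Unsatisfied: (1,1), (1,2), (2,2), (3,1), (3,5), (4,5), (5,0) — 7 in total.

7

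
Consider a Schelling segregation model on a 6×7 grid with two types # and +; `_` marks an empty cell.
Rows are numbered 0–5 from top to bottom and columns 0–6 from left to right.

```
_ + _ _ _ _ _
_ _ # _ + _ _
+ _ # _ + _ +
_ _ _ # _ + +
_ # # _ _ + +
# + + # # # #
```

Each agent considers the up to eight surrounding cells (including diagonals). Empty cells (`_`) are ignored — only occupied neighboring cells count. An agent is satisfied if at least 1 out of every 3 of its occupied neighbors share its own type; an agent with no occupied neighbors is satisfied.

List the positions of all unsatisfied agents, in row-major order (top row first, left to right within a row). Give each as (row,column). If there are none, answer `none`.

Row 0: (0,1)+ 0/1 not
Row 1: (1,2)# 1/2 satisfied · (1,4)+ 1/1 satisfied
Row 2: (2,0)+ 0/0 satisfied · (2,2)# 2/2 satisfied · (2,4)+ 2/3 satisfied · (2,6)+ 2/2 satisfied
Row 3: (3,3)# 2/3 satisfied · (3,5)+ 5/5 satisfied · (3,6)+ 4/4 satisfied
Row 4: (4,1)# 2/4 satisfied · (4,2)# 3/5 satisfied · (4,5)+ 3/6 satisfied · (4,6)+ 3/5 satisfied
Row 5: (5,0)# 1/2 satisfied · (5,1)+ 1/4 not · (5,2)+ 1/4 not · (5,3)# 2/3 satisfied · (5,4)# 2/3 satisfied · (5,5)# 2/4 satisfied · (5,6)# 1/3 satisfied

(0,1), (5,1), (5,2)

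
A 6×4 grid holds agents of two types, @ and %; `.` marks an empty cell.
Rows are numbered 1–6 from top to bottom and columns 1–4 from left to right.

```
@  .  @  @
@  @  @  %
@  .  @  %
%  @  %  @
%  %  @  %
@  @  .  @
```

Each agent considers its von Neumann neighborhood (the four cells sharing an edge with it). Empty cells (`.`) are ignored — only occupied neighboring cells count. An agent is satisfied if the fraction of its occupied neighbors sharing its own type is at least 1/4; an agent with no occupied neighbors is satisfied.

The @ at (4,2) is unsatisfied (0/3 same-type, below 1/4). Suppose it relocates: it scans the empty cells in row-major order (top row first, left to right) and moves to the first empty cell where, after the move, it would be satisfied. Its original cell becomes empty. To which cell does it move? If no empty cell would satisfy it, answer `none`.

Vacating (4,2). Empty cells in order:
  (1,2): 3/3 same-type → satisfied — stop here.

(1,2)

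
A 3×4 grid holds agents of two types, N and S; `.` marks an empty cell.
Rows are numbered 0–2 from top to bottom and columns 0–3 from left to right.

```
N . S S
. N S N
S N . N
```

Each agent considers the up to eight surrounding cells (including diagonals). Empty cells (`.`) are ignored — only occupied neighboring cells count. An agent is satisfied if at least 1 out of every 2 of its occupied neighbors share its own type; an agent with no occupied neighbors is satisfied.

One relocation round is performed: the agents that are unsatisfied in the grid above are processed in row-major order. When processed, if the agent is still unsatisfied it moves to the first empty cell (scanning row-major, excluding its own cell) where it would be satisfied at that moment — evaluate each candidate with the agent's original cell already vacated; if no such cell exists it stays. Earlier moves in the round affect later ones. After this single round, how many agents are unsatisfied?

Initially unsatisfied (in order): (1,1), (1,2), (1,3), (2,0), (2,1).
  (1,1) → (1,0).
  (1,2): no empty cell satisfies it; stays.
  (1,3) → (0,1).
  (2,0) → (1,3).
  (2,1): now satisfied by earlier moves; stays.
Resulting grid:
N N S S
N . S S
. N . N
Unsatisfied now: (2,3).

1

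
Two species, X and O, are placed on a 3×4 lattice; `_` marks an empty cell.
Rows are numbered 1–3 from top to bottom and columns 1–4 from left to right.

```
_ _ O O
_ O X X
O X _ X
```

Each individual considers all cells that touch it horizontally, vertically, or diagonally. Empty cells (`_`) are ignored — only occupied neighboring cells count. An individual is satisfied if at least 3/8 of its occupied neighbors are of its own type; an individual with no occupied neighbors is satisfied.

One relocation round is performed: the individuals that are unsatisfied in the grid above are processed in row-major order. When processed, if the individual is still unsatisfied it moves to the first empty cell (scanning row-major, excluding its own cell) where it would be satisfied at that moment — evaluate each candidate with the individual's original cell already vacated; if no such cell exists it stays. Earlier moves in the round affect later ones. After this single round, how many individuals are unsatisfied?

Initially unsatisfied (in order): (1,4), (3,2).
  (1,4) → (1,1).
  (3,2) → (1,4).
Resulting grid:
O _ O X
_ O X X
O _ _ X
Unsatisfied now: (1,3).

1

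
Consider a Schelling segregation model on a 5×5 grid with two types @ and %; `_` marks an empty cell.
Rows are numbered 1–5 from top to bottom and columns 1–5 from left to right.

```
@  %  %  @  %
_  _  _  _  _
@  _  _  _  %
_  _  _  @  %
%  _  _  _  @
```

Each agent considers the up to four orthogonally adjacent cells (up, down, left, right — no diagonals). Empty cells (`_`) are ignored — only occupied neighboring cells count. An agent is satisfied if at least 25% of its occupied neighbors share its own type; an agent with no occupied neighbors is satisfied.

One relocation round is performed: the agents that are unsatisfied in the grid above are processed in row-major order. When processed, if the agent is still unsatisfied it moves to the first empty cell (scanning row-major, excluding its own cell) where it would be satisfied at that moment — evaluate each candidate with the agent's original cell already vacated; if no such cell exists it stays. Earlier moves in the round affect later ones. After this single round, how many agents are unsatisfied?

Initially unsatisfied (in order): (1,1), (1,4), (1,5), (4,4), (5,5).
  (1,1) → (2,1).
  (1,4) → (1,1).
  (1,5): now satisfied by earlier moves; stays.
  (4,4) → (2,2).
  (5,5) → (2,3).
Resulting grid:
@ % % _ %
@ @ @ _ _
@ _ _ _ %
_ _ _ _ %
% _ _ _ _
All satisfied now.

0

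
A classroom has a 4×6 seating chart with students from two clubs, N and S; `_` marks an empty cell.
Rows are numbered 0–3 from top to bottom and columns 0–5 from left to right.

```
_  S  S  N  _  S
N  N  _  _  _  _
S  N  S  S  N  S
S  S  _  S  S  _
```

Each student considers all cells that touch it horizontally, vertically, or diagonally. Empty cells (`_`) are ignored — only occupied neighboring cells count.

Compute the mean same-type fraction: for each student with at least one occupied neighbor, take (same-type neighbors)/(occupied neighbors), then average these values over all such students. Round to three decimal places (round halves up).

(0,1)S 1/3
(0,2)S 1/3
(0,3)N 0/1
(0,5)S — no occupied neighbors
(1,0)N 2/4
(1,1)N 2/6
(2,0)S 2/5
(2,1)N 2/6
(2,2)S 3/5
(2,3)S 3/4
(2,4)N 0/4
(2,5)S 1/2
(3,0)S 2/3
(3,1)S 3/4
(3,3)S 3/4
(3,4)S 3/4
Sum over 15 students: 1/3 + 1/3 + 0/1 + 2/4 + 2/6 + 2/5 + 2/6 + 3/5 + 3/4 + 0/4 + 1/2 + 2/3 + 3/4 + 3/4 + 3/4 = 7; mean = 7 ÷ 15 = 7/15 = 0.466666… → 0.467.

0.467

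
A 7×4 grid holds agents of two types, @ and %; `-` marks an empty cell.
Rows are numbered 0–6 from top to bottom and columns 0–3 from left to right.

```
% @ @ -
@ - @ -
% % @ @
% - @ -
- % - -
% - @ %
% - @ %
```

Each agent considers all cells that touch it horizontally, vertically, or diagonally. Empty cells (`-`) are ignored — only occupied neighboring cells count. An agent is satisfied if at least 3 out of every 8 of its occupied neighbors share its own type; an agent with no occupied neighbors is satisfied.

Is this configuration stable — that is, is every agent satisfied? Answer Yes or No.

No

Row 0: (0,0)% 0/2 unhappy · (0,1)@ 3/4 ok · (0,2)@ 2/2 ok
Row 1: (1,0)@ 1/4 unhappy · (1,2)@ 4/5 ok
Row 2: (2,0)% 2/3 ok · (2,1)% 2/6 unhappy · (2,2)@ 3/4 ok · (2,3)@ 3/3 ok
Row 3: (3,0)% 3/3 ok · (3,2)@ 2/4 ok
Row 4: (4,1)% 2/4 ok
Row 5: (5,0)% 2/2 ok · (5,2)@ 1/4 unhappy · (5,3)% 1/3 unhappy
Row 6: (6,0)% 1/1 ok · (6,2)@ 1/3 unhappy · (6,3)% 1/3 unhappy
For instance (0,0) has only 0/2 same-type neighbors, below 3/8.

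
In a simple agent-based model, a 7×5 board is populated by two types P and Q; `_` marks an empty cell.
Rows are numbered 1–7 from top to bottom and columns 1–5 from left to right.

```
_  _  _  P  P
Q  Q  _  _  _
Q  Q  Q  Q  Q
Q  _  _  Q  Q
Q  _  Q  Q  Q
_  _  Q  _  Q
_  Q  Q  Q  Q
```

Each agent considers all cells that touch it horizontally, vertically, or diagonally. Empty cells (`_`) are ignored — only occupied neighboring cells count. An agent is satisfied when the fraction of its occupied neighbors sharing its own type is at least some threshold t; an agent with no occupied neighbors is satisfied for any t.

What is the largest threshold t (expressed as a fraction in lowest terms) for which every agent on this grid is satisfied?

Row 1: (1,4)P 1/1 · (1,5)P 1/1
Row 2: (2,1)Q 3/3 · (2,2)Q 4/4
Row 3: (3,1)Q 4/4 · (3,2)Q 5/5 · (3,3)Q 4/4 · (3,4)Q 4/4 · (3,5)Q 3/3
Row 4: (4,1)Q 3/3 · (4,4)Q 7/7 · (4,5)Q 5/5
Row 5: (5,1)Q 1/1 · (5,3)Q 3/3 · (5,4)Q 6/6 · (5,5)Q 4/4
Row 6: (6,3)Q 5/5 · (6,5)Q 4/4
Row 7: (7,2)Q 2/2 · (7,3)Q 3/3 · (7,4)Q 4/4 · (7,5)Q 2/2
The smallest same-type fraction is 1/1 at (1,4), which reduces to 1/1. Any threshold above that leaves this agent unsatisfied.

1/1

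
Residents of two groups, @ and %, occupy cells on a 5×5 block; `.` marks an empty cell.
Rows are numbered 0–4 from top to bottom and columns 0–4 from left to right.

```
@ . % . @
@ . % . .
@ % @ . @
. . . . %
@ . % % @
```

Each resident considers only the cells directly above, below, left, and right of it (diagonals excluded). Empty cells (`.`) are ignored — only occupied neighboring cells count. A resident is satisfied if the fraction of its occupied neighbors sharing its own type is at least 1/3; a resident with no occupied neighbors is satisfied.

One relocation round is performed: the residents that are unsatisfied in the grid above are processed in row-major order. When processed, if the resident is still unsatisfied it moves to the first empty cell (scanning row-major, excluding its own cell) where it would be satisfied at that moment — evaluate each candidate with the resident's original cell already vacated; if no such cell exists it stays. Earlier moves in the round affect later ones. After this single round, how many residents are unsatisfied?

Initially unsatisfied (in order): (2,1), (2,2), (2,4), (3,4), (4,4).
  (2,1) → (0,1).
  (2,2) → (0,3).
  (2,4) → (1,1).
  (3,4) → (1,3).
  (4,4) → (1,4).
Resulting grid:
@ % % @ @
@ @ % % @
@ . . . .
. . . . .
@ . % % .
All satisfied now.

0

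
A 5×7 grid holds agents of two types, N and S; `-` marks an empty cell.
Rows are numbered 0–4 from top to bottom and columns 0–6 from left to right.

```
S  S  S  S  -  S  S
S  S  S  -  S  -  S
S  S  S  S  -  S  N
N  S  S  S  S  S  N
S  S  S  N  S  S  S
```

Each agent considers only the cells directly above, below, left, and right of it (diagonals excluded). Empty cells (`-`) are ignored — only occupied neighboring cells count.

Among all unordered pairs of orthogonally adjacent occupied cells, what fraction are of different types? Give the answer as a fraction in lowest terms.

10/43

Scan each occupied cell's neighbors to the right and below so each pair is counted once.
From row 0: 0 unlike of 8 pairs (running 0/8).
From row 1: 1 unlike of 6 pairs (running 1/14).
From row 2: 2 unlike of 10 pairs (running 3/24).
From row 3: 5 unlike of 13 pairs (running 8/37).
From row 4: 2 unlike of 6 pairs (running 10/43).
Total adjacent occupied pairs: 43; unlike-type pairs: 10.
10/43 is already in lowest terms.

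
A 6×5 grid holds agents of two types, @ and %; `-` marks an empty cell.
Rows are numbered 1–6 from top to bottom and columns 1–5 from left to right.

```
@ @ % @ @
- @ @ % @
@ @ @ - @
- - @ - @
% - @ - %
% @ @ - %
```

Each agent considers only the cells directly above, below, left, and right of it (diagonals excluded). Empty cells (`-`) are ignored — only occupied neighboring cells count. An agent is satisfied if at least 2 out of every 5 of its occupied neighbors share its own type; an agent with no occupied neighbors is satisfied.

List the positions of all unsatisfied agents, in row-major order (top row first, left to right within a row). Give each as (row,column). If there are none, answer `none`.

(1,1)@ 1/1 ok
(1,2)@ 2/3 ok
(1,3)% 0/3 unhappy
(1,4)@ 1/3 unhappy
(1,5)@ 2/2 ok
(2,2)@ 3/3 ok
(2,3)@ 2/4 ok
(2,4)% 0/3 unhappy
(2,5)@ 2/3 ok
(3,1)@ 1/1 ok
(3,2)@ 3/3 ok
(3,3)@ 3/3 ok
(3,5)@ 2/2 ok
(4,3)@ 2/2 ok
(4,5)@ 1/2 ok
(5,1)% 1/1 ok
(5,3)@ 2/2 ok
(5,5)% 1/2 ok
(6,1)% 1/2 ok
(6,2)@ 1/2 ok
(6,3)@ 2/2 ok
(6,5)% 1/1 ok

(1,3), (1,4), (2,4)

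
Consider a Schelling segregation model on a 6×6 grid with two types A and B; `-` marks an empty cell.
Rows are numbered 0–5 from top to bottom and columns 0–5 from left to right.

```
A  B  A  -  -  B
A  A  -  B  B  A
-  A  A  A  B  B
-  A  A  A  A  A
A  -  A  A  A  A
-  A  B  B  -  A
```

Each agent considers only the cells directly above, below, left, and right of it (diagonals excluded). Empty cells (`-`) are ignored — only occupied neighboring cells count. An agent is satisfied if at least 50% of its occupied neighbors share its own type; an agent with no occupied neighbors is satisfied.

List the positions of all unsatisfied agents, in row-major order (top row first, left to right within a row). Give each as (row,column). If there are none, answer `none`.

(0,0)A 1/2 ✓
(0,1)B 0/3 ✗
(0,2)A 0/1 ✗
(0,5)B 0/1 ✗
(1,0)A 2/2 ✓
(1,1)A 2/3 ✓
(1,3)B 1/2 ✓
(1,4)B 2/3 ✓
(1,5)A 0/3 ✗
(2,1)A 3/3 ✓
(2,2)A 3/3 ✓
(2,3)A 2/4 ✓
(2,4)B 2/4 ✓
(2,5)B 1/3 ✗
(3,1)A 2/2 ✓
(3,2)A 4/4 ✓
(3,3)A 4/4 ✓
(3,4)A 3/4 ✓
(3,5)A 2/3 ✓
(4,0)A 0/0 ✓
(4,2)A 2/3 ✓
(4,3)A 3/4 ✓
(4,4)A 3/3 ✓
(4,5)A 3/3 ✓
(5,1)A 0/1 ✗
(5,2)B 1/3 ✗
(5,3)B 1/2 ✓
(5,5)A 1/1 ✓

(0,1), (0,2), (0,5), (1,5), (2,5), (5,1), (5,2)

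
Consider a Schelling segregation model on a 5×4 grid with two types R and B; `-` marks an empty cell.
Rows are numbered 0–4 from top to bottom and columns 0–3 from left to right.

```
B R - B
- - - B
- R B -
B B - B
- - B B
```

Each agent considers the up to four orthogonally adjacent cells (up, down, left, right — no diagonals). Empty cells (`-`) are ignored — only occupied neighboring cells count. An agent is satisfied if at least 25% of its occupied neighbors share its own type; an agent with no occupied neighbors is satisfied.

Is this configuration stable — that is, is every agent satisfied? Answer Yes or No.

Row 0: (0,0)B 0/1 not · (0,1)R 0/1 not · (0,3)B 1/1 satisfied
Row 1: (1,3)B 1/1 satisfied
Row 2: (2,1)R 0/2 not · (2,2)B 0/1 not
Row 3: (3,0)B 1/1 satisfied · (3,1)B 1/2 satisfied · (3,3)B 1/1 satisfied
Row 4: (4,2)B 1/1 satisfied · (4,3)B 2/2 satisfied
For instance (0,0) has only 0/1 same-type neighbors, below 1/4.

No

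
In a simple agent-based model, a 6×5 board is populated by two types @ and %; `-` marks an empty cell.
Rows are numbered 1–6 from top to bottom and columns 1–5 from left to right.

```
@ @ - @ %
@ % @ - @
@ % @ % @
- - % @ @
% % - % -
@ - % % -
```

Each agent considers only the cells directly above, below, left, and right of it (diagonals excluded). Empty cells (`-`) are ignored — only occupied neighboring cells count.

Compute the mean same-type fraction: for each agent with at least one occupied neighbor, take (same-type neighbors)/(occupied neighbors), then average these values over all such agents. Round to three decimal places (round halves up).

(1,1)@ 2/2
(1,2)@ 1/2
(1,4)@ 0/1
(1,5)% 0/2
(2,1)@ 2/3
(2,2)% 1/4
(2,3)@ 1/2
(2,5)@ 1/2
(3,1)@ 1/2
(3,2)% 1/3
(3,3)@ 1/4
(3,4)% 0/3
(3,5)@ 2/3
(4,3)% 0/2
(4,4)@ 1/4
(4,5)@ 2/2
(5,1)% 1/2
(5,2)% 1/1
(5,4)% 1/2
(6,1)@ 0/1
(6,3)% 1/1
(6,4)% 2/2
Sum over 22 agents: 2/2 + 1/2 + 0/1 + 0/2 + 2/3 + 1/4 + 1/2 + 1/2 + 1/2 + 1/3 + 1/4 + 0/3 + 2/3 + 0/2 + 1/4 + 2/2 + 1/2 + 1/1 + 1/2 + 0/1 + 1/1 + 2/2 = 125/12; mean = 125/12 ÷ 22 = 125/264 = 0.473484… → 0.473.

0.473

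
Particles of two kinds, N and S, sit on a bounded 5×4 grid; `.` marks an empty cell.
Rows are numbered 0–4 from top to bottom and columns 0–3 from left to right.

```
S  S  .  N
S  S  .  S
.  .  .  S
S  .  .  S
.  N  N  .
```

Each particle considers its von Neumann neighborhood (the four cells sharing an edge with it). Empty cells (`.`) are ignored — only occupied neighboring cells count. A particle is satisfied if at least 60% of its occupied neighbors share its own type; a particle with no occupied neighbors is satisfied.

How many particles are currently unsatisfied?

Row 0: (0,0)S 2/2 ok · (0,1)S 2/2 ok · (0,3)N 0/1 unhappy
Row 1: (1,0)S 2/2 ok · (1,1)S 2/2 ok · (1,3)S 1/2 unhappy
Row 2: (2,3)S 2/2 ok
Row 3: (3,0)S 0/0 ok · (3,3)S 1/1 ok
Row 4: (4,1)N 1/1 ok · (4,2)N 1/1 ok
Unsatisfied: (0,3), (1,3) — 2 in total.

2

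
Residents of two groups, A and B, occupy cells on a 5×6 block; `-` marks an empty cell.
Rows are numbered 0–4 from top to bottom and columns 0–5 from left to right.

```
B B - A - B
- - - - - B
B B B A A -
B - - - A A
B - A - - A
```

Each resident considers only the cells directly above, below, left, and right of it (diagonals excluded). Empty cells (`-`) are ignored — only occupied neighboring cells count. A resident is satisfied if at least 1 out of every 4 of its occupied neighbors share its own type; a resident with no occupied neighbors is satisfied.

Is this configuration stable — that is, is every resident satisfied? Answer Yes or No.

Row 0: (0,0)B 1/1 ✓ · (0,1)B 1/1 ✓ · (0,3)A 0/0 ✓ · (0,5)B 1/1 ✓
Row 1: (1,5)B 1/1 ✓
Row 2: (2,0)B 2/2 ✓ · (2,1)B 2/2 ✓ · (2,2)B 1/2 ✓ · (2,3)A 1/2 ✓ · (2,4)A 2/2 ✓
Row 3: (3,0)B 2/2 ✓ · (3,4)A 2/2 ✓ · (3,5)A 2/2 ✓
Row 4: (4,0)B 1/1 ✓ · (4,2)A 0/0 ✓ · (4,5)A 1/1 ✓
All meet the threshold, so the configuration is stable.

Yes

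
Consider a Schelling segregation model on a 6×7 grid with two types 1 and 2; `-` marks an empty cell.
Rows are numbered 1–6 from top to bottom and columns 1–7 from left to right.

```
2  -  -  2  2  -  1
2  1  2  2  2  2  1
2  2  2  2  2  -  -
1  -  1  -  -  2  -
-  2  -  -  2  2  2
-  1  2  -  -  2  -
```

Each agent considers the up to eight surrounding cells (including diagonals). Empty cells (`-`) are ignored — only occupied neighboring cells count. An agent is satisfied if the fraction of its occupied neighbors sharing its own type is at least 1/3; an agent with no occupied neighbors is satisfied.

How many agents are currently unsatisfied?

(1,1)2 1/2 satisfied
(1,4)2 4/4 satisfied
(1,5)2 4/4 satisfied
(1,7)1 1/2 satisfied
(2,1)2 3/4 satisfied
(2,2)1 0/6 not
(2,3)2 5/6 satisfied
(2,4)2 7/7 satisfied
(2,5)2 6/6 satisfied
(2,6)2 3/5 satisfied
(2,7)1 1/2 satisfied
(3,1)2 2/4 satisfied
(3,2)2 4/7 satisfied
(3,3)2 4/6 satisfied
(3,4)2 5/6 satisfied
(3,5)2 5/5 satisfied
(4,1)1 0/3 not
(4,3)1 0/4 not
(4,6)2 4/4 satisfied
(5,2)2 1/4 not
(5,5)2 3/3 satisfied
(5,6)2 4/4 satisfied
(5,7)2 3/3 satisfied
(6,2)1 0/2 not
(6,3)2 1/2 satisfied
(6,6)2 3/3 satisfied
Unsatisfied: (2,2), (4,1), (4,3), (5,2), (6,2) — 5 in total.

5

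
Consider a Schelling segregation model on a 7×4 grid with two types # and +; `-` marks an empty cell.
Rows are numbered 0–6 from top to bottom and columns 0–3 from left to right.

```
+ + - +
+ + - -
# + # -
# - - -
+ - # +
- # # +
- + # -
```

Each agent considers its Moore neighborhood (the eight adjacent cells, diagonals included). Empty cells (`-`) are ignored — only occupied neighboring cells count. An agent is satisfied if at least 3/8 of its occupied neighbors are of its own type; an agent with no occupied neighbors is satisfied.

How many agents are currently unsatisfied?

7

(0,0)+ 3/3 ✓
(0,1)+ 3/3 ✓
(0,3)+ 0/0 ✓
(1,0)+ 4/5 ✓
(1,1)+ 4/6 ✓
(2,0)# 1/4 ✗
(2,1)+ 2/5 ✓
(2,2)# 0/2 ✗
(3,0)# 1/3 ✗
(4,0)+ 0/2 ✗
(4,2)# 2/4 ✓
(4,3)+ 1/3 ✗
(5,1)# 3/5 ✓
(5,2)# 3/6 ✓
(5,3)+ 1/4 ✗
(6,1)+ 0/3 ✗
(6,2)# 2/4 ✓
Unsatisfied: (2,0), (2,2), (3,0), (4,0), (4,3), (5,3), (6,1) — 7 in total.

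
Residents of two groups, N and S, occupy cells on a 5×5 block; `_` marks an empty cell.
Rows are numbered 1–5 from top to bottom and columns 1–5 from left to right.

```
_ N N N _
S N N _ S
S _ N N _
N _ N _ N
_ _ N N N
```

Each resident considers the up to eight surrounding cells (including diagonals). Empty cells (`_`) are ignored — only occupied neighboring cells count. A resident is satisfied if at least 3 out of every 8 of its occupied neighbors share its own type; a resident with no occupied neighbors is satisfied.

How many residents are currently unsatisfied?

4

Row 1: (1,2)N 3/4 ok · (1,3)N 4/4 ok · (1,4)N 2/3 ok
Row 2: (2,1)S 1/3 unhappy · (2,2)N 4/6 ok · (2,3)N 6/6 ok · (2,5)S 0/2 unhappy
Row 3: (3,1)S 1/3 unhappy · (3,3)N 4/4 ok · (3,4)N 4/5 ok
Row 4: (4,1)N 0/1 unhappy · (4,3)N 4/4 ok · (4,5)N 3/3 ok
Row 5: (5,3)N 2/2 ok · (5,4)N 4/4 ok · (5,5)N 2/2 ok
Unsatisfied: (2,1), (2,5), (3,1), (4,1) — 4 in total.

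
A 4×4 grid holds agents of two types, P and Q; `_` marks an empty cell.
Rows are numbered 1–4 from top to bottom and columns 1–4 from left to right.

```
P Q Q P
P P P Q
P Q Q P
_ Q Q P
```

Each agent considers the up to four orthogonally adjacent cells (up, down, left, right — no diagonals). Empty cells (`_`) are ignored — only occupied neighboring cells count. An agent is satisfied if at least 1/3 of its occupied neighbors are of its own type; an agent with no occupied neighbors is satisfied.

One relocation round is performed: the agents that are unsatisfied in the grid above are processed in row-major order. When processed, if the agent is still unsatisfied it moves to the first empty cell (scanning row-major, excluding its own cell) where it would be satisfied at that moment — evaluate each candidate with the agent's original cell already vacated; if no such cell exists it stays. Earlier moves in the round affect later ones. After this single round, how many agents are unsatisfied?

0

Initially unsatisfied (in order): (1,4), (2,3), (2,4).
  (1,4) → (4,1).
  (2,3): no empty cell satisfies it; stays.
  (2,4) → (1,4).
Resulting grid:
P Q Q Q
P P P _
P Q Q P
P Q Q P
All satisfied now.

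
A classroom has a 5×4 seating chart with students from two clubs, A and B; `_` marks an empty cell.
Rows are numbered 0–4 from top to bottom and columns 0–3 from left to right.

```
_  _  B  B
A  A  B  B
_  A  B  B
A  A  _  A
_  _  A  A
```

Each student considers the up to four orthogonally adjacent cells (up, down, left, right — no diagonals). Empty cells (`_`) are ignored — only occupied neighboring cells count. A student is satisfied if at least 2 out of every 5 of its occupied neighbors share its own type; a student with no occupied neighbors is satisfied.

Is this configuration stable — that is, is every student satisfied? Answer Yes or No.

(0,2)B 2/2 ok
(0,3)B 2/2 ok
(1,0)A 1/1 ok
(1,1)A 2/3 ok
(1,2)B 3/4 ok
(1,3)B 3/3 ok
(2,1)A 2/3 ok
(2,2)B 2/3 ok
(2,3)B 2/3 ok
(3,0)A 1/1 ok
(3,1)A 2/2 ok
(3,3)A 1/2 ok
(4,2)A 1/1 ok
(4,3)A 2/2 ok
All meet the threshold, so the configuration is stable.

Yes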